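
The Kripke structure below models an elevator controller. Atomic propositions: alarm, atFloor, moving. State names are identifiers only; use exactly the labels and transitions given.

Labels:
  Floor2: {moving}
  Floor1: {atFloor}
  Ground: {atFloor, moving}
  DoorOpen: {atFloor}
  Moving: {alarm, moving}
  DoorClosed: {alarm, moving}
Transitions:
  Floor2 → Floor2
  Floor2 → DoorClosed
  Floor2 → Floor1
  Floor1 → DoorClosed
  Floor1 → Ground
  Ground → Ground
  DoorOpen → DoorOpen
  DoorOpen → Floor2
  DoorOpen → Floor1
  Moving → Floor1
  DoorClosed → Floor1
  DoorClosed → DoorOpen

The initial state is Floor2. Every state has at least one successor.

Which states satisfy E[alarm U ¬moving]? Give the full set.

States satisfying alarm: {Moving, DoorClosed}.
States satisfying ¬moving: {Floor1, DoorOpen}.
States satisfying E[alarm U ¬moving]: {Floor1, DoorOpen, Moving, DoorClosed}.

{Floor1, DoorOpen, Moving, DoorClosed}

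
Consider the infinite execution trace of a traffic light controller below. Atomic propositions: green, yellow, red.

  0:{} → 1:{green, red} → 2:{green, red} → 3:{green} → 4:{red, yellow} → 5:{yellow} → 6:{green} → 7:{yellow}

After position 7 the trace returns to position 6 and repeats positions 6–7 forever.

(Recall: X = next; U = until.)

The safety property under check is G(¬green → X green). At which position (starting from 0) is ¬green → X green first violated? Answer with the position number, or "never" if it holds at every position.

Check ¬green → X green at each position in order: 0 ✓, 1 ✓, 2 ✓, 3 ✓.
At position 4 the labels are {red, yellow} and the next position 5 has {yellow}, so ¬green → X green is false there. This is the first violation.

4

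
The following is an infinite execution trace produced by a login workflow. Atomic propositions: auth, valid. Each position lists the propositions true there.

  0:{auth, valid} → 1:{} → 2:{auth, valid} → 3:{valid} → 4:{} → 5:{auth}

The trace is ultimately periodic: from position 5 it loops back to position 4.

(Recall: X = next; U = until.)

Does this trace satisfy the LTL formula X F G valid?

Violated

The position after 0 is 1; F G valid is false there.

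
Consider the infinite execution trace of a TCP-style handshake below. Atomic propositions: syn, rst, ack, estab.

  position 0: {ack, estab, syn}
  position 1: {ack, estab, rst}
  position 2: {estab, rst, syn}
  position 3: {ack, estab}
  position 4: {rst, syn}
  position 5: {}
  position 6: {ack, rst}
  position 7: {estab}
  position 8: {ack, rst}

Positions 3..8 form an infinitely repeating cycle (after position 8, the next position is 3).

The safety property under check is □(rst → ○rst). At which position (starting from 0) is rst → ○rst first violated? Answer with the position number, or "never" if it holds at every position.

Check rst → ○rst at each position in order: 0 ✓, 1 ✓.
At position 2 the labels are {estab, rst, syn} and the next position 3 has {ack, estab}, so rst → ○rst is false there. This is the first violation.

2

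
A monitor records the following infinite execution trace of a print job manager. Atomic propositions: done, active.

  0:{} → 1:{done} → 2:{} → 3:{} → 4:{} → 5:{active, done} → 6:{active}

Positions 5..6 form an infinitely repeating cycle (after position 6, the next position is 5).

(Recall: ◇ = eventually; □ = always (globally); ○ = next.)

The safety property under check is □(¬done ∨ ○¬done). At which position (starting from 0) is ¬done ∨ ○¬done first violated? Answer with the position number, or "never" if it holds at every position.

never

¬done ∨ ○¬done holds at every position 0..6, and those are all the positions the trace ever visits, so the invariant □(¬done ∨ ○¬done) is never violated.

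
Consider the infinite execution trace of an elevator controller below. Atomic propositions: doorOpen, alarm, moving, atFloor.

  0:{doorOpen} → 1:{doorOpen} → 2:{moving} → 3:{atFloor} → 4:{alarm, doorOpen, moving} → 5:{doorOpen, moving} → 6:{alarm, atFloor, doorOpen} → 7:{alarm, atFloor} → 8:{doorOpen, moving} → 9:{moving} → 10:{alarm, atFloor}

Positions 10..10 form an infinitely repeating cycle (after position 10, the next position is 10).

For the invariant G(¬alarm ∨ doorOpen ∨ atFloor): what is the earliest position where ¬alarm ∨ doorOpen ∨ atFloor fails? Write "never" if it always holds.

¬alarm ∨ doorOpen ∨ atFloor holds at every position 0..10, and those are all the positions the trace ever visits, so the invariant G(¬alarm ∨ doorOpen ∨ atFloor) is never violated.

never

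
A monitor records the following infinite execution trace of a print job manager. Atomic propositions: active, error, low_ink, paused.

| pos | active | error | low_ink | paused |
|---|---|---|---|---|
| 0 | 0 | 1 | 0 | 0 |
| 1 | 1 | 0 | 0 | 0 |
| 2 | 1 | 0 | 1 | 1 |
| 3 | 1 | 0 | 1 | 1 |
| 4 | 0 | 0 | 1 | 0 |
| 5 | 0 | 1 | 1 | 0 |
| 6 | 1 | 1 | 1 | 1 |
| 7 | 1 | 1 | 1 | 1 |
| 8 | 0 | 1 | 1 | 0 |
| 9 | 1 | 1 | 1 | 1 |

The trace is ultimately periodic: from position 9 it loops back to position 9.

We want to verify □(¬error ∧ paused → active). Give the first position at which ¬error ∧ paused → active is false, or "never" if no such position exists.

never

¬error ∧ paused → active holds at every position 0..9, and those are all the positions the trace ever visits, so the invariant □(¬error ∧ paused → active) is never violated.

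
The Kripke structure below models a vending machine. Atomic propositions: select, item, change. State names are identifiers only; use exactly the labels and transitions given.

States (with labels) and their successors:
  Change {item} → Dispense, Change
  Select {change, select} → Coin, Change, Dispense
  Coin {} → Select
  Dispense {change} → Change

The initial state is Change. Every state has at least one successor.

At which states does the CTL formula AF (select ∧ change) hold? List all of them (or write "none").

States satisfying select ∧ change: {Select}.
States satisfying AF (select ∧ change): {Select, Coin}.

{Select, Coin}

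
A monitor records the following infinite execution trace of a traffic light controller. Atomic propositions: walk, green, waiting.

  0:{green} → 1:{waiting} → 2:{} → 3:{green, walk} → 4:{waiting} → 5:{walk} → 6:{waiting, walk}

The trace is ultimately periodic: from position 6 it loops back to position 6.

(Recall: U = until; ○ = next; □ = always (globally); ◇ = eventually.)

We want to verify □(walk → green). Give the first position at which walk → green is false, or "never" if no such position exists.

Check walk → green at each position in order: 0 ✓, 1 ✓, 2 ✓, 3 ✓, 4 ✓.
At position 5 the labels are {walk}, so walk → green is false there. This is the first violation.

5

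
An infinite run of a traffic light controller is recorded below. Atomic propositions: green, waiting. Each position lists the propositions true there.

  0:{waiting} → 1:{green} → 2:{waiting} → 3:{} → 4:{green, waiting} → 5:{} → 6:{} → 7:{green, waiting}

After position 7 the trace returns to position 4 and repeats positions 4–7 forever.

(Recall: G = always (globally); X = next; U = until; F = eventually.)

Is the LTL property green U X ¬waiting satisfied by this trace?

Satisfied

Walking from position 0: X ¬waiting first holds at position 0, and green holds at every earlier position along the way, so green U X ¬waiting holds.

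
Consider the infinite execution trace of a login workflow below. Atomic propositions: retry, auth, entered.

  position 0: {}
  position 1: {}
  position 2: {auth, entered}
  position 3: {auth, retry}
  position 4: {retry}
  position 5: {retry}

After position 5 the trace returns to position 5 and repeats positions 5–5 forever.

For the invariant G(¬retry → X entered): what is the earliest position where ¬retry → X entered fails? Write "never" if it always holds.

0

At position 0 the labels are {} and the next position 1 has {}, so ¬retry → X entered is false there. This is the first violation.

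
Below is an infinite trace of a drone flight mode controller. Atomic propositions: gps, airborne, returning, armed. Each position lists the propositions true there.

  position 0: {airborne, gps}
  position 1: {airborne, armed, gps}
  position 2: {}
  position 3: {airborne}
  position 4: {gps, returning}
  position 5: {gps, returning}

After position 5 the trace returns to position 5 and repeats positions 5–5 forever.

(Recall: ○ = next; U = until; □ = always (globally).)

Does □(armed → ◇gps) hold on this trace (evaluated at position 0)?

armed → ◇gps holds at every position 0..5, and those are all positions ever visited, so □(armed → ◇gps) holds.
Positions where armed holds: 1.
Check ◇gps at each: 1→ok.

Yes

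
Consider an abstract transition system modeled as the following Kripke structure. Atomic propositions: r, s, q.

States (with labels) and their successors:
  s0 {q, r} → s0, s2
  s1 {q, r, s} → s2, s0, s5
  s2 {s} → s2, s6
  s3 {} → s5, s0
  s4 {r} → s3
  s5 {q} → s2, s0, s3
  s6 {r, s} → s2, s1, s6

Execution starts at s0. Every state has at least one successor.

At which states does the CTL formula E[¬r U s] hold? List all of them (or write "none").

States satisfying ¬r: {s2, s3, s5}.
States satisfying s: {s1, s2, s6}.
States satisfying E[¬r U s]: {s1, s2, s3, s5, s6}.

{s1, s2, s3, s5, s6}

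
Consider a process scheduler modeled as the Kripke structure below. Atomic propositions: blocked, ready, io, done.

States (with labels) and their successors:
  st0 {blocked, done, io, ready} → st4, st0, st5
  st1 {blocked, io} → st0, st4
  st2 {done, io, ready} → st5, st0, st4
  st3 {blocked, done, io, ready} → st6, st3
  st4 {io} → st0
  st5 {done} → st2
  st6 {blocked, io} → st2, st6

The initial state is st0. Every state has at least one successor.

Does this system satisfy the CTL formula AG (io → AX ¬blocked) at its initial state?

Does not hold

States satisfying io → AX ¬blocked: {st5}.
States satisfying AG (io → AX ¬blocked): ∅.
st0 is reachable from st0 and violates io → AX ¬blocked, so AG fails at st0.
st0 ∉ Sat(AG (io → AX ¬blocked)).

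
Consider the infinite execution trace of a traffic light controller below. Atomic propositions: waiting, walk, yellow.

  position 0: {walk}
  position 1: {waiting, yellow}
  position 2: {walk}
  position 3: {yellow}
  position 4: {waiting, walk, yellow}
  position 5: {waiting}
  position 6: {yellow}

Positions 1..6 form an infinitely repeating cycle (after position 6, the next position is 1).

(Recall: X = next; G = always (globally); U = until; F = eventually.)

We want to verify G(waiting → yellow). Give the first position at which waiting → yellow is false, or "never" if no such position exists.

5

Check waiting → yellow at each position in order: 0 ✓, 1 ✓, 2 ✓, 3 ✓, 4 ✓.
At position 5 the labels are {waiting}, so waiting → yellow is false there. This is the first violation.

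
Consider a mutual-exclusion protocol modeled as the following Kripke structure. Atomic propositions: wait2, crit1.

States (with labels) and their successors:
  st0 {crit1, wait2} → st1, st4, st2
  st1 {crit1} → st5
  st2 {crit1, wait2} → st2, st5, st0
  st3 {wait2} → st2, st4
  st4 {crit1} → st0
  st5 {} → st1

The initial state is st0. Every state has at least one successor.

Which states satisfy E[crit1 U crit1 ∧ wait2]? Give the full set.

{st0, st2, st4}

States satisfying crit1: {st0, st1, st2, st4}.
States satisfying crit1 ∧ wait2: {st0, st2}.
States satisfying E[crit1 U crit1 ∧ wait2]: {st0, st2, st4}.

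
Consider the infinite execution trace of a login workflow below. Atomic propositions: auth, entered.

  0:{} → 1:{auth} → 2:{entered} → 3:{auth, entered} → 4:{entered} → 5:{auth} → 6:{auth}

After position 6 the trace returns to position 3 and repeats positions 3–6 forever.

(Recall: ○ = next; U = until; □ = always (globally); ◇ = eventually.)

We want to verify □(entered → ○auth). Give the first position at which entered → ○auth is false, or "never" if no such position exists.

Check entered → ○auth at each position in order: 0 ✓, 1 ✓, 2 ✓.
At position 3 the labels are {auth, entered} and the next position 4 has {entered}, so entered → ○auth is false there. This is the first violation.

3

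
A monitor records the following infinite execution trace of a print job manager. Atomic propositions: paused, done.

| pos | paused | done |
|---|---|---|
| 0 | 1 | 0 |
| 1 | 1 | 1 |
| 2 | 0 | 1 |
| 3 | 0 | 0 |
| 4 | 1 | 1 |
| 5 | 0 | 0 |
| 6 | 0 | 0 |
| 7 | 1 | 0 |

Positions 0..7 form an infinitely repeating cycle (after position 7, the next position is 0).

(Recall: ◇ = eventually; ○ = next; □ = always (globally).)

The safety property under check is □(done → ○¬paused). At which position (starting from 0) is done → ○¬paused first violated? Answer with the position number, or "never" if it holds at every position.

never

done → ○¬paused holds at every position 0..7, and those are all the positions the trace ever visits, so the invariant □(done → ○¬paused) is never violated.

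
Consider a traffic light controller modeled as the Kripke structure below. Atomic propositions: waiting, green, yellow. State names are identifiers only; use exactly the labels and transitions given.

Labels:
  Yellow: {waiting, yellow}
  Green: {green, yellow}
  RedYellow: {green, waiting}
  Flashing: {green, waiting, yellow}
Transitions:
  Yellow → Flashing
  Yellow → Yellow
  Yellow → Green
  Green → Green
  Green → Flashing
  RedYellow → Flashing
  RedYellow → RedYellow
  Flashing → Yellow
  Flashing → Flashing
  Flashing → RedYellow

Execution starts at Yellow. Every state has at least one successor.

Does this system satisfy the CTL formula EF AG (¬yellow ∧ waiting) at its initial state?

States satisfying AG (¬yellow ∧ waiting): ∅.
States satisfying EF AG (¬yellow ∧ waiting): ∅.
No suitable path/successor from Yellow witnesses the formula.
Yellow ∉ Sat(EF AG (¬yellow ∧ waiting)).

No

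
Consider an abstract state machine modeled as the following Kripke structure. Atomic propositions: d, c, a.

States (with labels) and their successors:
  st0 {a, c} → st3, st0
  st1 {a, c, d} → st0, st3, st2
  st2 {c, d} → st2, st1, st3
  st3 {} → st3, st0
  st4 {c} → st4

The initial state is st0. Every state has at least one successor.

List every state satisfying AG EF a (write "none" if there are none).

{st0, st1, st2, st3}

States satisfying EF a: {st0, st1, st2, st3}.
States satisfying AG EF a: {st0, st1, st2, st3}.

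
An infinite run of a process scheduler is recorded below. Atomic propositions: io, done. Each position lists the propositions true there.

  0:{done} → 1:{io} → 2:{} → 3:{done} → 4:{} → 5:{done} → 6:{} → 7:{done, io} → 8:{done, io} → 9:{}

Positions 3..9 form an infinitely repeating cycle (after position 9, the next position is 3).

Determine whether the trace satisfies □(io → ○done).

io → ○done must hold at every position from 0 onward. It fails at position 1, so □(io → ○done) is false.
Positions where io holds: 1, 7, 8.
Check ○done at each: 1→fails, 7→ok, 8→fails.

Violated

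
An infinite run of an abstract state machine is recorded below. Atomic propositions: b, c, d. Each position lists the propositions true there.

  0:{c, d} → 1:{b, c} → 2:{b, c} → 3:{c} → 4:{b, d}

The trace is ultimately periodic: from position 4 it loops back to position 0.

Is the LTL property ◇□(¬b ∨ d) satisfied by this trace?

Does not hold

□(¬b ∨ d) is false at every position 0..4, so it never becomes true and ◇□(¬b ∨ d) fails.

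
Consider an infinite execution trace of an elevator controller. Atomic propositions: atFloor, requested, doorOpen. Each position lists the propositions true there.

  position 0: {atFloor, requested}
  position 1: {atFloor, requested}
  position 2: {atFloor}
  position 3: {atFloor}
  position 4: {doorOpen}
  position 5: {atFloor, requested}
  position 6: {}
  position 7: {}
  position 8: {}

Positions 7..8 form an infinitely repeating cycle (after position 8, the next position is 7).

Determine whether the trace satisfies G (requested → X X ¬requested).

requested → X X ¬requested holds at every position 0..8, and those are all positions ever visited, so G (requested → X X ¬requested) holds.
Positions where requested holds: 0, 1, 5.
Check X X ¬requested at each: 0→ok, 1→ok, 5→ok.

Holds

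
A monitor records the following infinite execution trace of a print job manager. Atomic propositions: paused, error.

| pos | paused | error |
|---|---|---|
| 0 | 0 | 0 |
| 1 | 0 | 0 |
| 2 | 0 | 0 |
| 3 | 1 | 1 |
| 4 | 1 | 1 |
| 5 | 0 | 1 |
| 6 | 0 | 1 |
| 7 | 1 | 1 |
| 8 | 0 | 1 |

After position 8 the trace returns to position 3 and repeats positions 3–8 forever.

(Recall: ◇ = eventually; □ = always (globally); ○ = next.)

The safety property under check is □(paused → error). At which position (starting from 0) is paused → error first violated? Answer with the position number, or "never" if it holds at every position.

paused → error holds at every position 0..8, and those are all the positions the trace ever visits, so the invariant □(paused → error) is never violated.

never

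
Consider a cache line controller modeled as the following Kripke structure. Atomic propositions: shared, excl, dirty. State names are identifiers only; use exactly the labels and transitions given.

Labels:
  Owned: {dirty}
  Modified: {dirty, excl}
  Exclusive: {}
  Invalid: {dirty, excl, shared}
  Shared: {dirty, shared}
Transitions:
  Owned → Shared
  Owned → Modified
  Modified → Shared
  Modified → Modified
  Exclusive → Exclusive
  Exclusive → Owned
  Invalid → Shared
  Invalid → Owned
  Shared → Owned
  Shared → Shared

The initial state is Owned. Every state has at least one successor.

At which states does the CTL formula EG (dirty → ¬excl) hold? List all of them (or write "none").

{Owned, Exclusive, Shared}

States satisfying dirty → ¬excl: {Owned, Exclusive, Shared}.
States satisfying EG (dirty → ¬excl): {Owned, Exclusive, Shared}.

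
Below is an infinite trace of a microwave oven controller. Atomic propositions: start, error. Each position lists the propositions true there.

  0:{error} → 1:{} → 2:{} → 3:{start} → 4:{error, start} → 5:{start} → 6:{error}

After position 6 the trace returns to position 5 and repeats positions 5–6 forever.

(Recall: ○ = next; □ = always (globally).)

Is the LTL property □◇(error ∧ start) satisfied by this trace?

Does not hold

◇(error ∧ start) must hold at every position from 0 onward. It fails at position 5, so □◇(error ∧ start) is false.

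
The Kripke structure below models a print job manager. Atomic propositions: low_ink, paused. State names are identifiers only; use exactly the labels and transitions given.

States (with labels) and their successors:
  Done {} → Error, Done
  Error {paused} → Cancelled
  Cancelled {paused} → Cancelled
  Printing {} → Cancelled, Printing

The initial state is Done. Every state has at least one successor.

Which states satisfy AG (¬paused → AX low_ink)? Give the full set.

{Error, Cancelled}

States satisfying ¬paused → AX low_ink: {Error, Cancelled}.
States satisfying AG (¬paused → AX low_ink): {Error, Cancelled}.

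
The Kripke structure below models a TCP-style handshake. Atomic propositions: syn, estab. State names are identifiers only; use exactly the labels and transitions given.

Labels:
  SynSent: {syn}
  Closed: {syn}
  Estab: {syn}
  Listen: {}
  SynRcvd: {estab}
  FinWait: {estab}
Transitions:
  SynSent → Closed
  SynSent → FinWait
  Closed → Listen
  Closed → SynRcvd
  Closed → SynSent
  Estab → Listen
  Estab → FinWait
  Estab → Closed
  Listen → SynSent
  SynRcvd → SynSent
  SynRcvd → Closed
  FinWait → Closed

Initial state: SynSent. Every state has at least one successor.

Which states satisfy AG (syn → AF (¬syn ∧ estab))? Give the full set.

none

States satisfying syn → AF (¬syn ∧ estab): {Listen, SynRcvd, FinWait}.
States satisfying AG (syn → AF (¬syn ∧ estab)): ∅.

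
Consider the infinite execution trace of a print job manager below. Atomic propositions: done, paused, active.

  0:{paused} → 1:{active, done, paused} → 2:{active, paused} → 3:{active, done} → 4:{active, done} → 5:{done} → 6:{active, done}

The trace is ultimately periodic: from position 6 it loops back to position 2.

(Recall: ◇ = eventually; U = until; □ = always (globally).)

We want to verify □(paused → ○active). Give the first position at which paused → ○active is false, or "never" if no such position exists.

never

paused → ○active holds at every position 0..6, and those are all the positions the trace ever visits, so the invariant □(paused → ○active) is never violated.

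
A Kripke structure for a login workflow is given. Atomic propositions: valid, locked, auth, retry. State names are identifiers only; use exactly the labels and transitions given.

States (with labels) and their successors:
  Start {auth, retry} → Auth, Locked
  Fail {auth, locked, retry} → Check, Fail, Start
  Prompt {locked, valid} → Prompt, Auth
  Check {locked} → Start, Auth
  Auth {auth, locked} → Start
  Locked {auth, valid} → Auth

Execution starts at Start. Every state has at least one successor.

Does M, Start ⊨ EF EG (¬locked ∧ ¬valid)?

States satisfying EG (¬locked ∧ ¬valid): ∅.
States satisfying EF EG (¬locked ∧ ¬valid): ∅.
No suitable path/successor from Start witnesses the formula.
Start ∉ Sat(EF EG (¬locked ∧ ¬valid)).

No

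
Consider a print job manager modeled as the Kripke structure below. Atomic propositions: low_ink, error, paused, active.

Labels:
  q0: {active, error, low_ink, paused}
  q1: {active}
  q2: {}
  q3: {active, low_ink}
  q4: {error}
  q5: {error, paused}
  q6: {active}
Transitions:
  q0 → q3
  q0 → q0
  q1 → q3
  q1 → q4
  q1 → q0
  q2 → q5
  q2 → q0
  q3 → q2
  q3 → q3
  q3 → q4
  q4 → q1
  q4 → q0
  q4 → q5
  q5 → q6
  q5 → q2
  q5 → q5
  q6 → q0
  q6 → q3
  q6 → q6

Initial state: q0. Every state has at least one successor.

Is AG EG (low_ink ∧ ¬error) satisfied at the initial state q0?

States satisfying EG (low_ink ∧ ¬error): {q3}.
States satisfying AG EG (low_ink ∧ ¬error): ∅.
q0 is reachable from q0 and violates EG (low_ink ∧ ¬error), so AG fails at q0.
q0 ∉ Sat(AG EG (low_ink ∧ ¬error)).

No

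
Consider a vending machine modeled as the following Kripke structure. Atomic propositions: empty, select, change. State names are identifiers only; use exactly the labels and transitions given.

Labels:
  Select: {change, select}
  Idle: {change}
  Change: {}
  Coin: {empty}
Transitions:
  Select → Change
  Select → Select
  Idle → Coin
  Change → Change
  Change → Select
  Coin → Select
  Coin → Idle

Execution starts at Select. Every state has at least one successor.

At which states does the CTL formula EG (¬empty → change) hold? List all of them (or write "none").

{Select, Idle, Coin}

States satisfying ¬empty → change: {Select, Idle, Coin}.
States satisfying EG (¬empty → change): {Select, Idle, Coin}.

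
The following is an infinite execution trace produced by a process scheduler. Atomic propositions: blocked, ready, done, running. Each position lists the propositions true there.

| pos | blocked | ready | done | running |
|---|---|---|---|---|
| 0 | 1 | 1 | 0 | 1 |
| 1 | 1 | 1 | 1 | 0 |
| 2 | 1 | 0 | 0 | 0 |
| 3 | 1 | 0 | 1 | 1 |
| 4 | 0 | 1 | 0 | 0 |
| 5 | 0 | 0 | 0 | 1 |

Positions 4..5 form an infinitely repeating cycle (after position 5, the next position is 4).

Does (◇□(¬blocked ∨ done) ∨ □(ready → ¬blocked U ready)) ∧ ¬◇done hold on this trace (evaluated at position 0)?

At position 0: ◇□(¬blocked ∨ done) ∨ □(ready → ¬blocked U ready) is true; ¬◇done is false; so (◇□(¬blocked ∨ done) ∨ □(ready → ¬blocked U ready)) ∧ ¬◇done is false.

No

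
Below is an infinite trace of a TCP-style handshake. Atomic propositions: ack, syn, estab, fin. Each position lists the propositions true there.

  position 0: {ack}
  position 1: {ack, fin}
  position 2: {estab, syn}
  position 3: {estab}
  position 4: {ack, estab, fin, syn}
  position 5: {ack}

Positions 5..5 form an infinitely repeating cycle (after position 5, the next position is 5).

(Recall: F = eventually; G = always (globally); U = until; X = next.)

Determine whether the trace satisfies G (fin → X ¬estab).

fin → X ¬estab must hold at every position from 0 onward. It fails at position 1, so G (fin → X ¬estab) is false.
Positions where fin holds: 1, 4.
Check X ¬estab at each: 1→fails, 4→ok.

Violated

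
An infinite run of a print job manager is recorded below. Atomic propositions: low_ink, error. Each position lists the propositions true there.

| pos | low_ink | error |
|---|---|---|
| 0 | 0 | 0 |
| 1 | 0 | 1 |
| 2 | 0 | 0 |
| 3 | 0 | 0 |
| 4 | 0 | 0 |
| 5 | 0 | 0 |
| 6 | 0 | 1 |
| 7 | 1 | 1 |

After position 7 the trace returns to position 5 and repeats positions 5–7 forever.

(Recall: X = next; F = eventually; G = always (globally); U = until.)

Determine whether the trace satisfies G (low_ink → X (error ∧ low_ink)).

Does not hold

low_ink → X (error ∧ low_ink) must hold at every position from 0 onward. It fails at position 7, so G (low_ink → X (error ∧ low_ink)) is false.
Positions where low_ink holds: 7.
Check X (error ∧ low_ink) at each: 7→fails.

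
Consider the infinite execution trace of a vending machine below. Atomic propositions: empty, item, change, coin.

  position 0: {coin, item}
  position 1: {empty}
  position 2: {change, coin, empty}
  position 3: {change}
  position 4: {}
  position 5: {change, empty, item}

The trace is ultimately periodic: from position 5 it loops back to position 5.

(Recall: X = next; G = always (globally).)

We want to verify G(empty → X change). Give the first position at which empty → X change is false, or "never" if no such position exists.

never

empty → X change holds at every position 0..5, and those are all the positions the trace ever visits, so the invariant G(empty → X change) is never violated.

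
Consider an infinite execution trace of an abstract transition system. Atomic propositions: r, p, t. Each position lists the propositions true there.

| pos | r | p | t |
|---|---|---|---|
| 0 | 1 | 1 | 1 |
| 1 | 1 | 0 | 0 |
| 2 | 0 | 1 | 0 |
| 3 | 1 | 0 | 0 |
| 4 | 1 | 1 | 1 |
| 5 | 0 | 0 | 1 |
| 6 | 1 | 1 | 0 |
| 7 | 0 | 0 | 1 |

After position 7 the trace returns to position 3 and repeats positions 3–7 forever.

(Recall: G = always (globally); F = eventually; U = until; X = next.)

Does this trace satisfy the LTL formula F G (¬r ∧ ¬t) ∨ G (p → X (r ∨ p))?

G (¬r ∧ ¬t) is false at every position 0..7, so it never becomes true and F G (¬r ∧ ¬t) fails.
p → X (r ∨ p) must hold at every position from 0 onward. It fails at position 4, so G (p → X (r ∨ p)) is false.
Positions where p holds: 0, 2, 4, 6.
Check X (r ∨ p) at each: 0→ok, 2→ok, 4→fails, 6→fails.
At position 0: F G (¬r ∧ ¬t) is false; G (p → X (r ∨ p)) is false; so F G (¬r ∧ ¬t) ∨ G (p → X (r ∨ p)) is false.

Violated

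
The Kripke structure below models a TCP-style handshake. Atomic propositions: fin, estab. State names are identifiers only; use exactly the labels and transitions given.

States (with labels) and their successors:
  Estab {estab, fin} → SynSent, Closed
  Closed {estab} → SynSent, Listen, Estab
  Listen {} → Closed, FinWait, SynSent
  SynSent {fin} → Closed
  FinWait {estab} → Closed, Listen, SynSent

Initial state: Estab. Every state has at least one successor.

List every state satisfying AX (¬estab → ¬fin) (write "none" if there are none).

States satisfying ¬estab → ¬fin: {Estab, Closed, Listen, FinWait}.
States satisfying AX (¬estab → ¬fin): {SynSent}.

{SynSent}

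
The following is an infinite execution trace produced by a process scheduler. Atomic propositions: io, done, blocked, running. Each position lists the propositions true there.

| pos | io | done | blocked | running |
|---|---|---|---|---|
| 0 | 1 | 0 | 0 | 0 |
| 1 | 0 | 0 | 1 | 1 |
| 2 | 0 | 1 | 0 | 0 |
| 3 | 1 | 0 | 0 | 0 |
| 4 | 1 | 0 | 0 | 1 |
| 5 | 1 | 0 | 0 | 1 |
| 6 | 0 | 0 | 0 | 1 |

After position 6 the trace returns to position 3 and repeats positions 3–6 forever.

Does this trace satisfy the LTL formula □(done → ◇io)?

done → ◇io holds at every position 0..6, and those are all positions ever visited, so □(done → ◇io) holds.
Positions where done holds: 2.
Check ◇io at each: 2→ok.

Holds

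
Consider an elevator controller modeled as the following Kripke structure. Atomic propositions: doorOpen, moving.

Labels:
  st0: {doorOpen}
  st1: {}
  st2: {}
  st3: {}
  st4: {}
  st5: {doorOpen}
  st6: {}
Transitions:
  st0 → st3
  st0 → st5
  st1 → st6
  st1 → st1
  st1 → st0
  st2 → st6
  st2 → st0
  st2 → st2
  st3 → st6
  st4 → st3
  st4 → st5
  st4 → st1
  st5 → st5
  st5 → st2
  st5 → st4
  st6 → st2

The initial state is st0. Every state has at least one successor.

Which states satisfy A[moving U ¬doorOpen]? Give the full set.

States satisfying moving: ∅.
States satisfying ¬doorOpen: {st1, st2, st3, st4, st6}.
States satisfying A[moving U ¬doorOpen]: {st1, st2, st3, st4, st6}.

{st1, st2, st3, st4, st6}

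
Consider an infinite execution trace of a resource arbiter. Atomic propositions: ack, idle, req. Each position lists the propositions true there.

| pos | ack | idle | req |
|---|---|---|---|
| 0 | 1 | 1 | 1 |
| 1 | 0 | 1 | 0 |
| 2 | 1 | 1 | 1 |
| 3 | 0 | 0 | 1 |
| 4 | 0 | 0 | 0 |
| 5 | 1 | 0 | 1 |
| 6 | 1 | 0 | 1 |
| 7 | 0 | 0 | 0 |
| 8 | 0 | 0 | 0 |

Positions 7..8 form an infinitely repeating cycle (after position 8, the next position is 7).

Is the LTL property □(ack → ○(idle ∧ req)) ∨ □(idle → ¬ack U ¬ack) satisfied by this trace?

ack → ○(idle ∧ req) must hold at every position from 0 onward. It fails at position 0, so □(ack → ○(idle ∧ req)) is false.
Positions where ack holds: 0, 2, 5, 6.
Check ○(idle ∧ req) at each: 0→fails, 2→fails, 5→fails, 6→fails.
idle → ¬ack U ¬ack must hold at every position from 0 onward. It fails at position 0, so □(idle → ¬ack U ¬ack) is false.
Positions where idle holds: 0, 1, 2.
Check ¬ack U ¬ack at each: 0→fails, 1→ok, 2→fails.
At position 0: □(ack → ○(idle ∧ req)) is false; □(idle → ¬ack U ¬ack) is false; so □(ack → ○(idle ∧ req)) ∨ □(idle → ¬ack U ¬ack) is false.

Does not hold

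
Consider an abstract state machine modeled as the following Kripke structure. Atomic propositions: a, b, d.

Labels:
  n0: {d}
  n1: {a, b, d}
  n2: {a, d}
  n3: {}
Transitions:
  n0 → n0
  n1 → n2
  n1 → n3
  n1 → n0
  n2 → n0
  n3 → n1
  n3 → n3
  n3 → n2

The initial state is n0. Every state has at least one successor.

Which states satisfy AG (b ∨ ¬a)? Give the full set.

{n0}

States satisfying b ∨ ¬a: {n0, n1, n3}.
States satisfying AG (b ∨ ¬a): {n0}.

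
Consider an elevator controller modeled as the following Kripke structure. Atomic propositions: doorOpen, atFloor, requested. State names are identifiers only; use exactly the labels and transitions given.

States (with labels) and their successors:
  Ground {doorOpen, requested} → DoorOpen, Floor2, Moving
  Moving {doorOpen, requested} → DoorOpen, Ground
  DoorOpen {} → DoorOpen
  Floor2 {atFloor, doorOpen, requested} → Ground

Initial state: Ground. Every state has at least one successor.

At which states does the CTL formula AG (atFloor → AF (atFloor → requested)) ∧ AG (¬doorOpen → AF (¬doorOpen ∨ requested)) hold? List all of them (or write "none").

States satisfying atFloor → AF (atFloor → requested): {Ground, Moving, DoorOpen, Floor2}.
States satisfying AG (atFloor → AF (atFloor → requested)): {Ground, Moving, DoorOpen, Floor2}.
States satisfying ¬doorOpen → AF (¬doorOpen ∨ requested): {Ground, Moving, DoorOpen, Floor2}.
States satisfying AG (¬doorOpen → AF (¬doorOpen ∨ requested)): {Ground, Moving, DoorOpen, Floor2}.
States satisfying AG (atFloor → AF (atFloor → requested)) ∧ AG (¬doorOpen → AF (¬doorOpen ∨ requested)): {Ground, Moving, DoorOpen, Floor2}.

{Ground, Moving, DoorOpen, Floor2}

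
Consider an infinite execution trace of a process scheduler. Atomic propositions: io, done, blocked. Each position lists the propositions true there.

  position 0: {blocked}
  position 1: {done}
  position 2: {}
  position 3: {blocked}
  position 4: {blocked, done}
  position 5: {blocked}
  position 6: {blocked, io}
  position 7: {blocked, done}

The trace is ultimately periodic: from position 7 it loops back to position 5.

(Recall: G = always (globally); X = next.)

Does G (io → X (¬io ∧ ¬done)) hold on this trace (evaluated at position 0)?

io → X (¬io ∧ ¬done) must hold at every position from 0 onward. It fails at position 6, so G (io → X (¬io ∧ ¬done)) is false.
Positions where io holds: 6.
Check X (¬io ∧ ¬done) at each: 6→fails.

Violated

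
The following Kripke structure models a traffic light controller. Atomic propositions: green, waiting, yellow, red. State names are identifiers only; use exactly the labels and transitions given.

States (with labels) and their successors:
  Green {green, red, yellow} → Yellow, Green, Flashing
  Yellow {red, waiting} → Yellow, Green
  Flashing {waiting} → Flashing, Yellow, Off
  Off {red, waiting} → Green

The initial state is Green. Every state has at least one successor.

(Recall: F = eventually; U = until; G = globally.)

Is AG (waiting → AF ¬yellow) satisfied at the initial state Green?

States satisfying waiting → AF ¬yellow: {Green, Yellow, Flashing, Off}.
States satisfying AG (waiting → AF ¬yellow): {Green, Yellow, Flashing, Off}.
Every state reachable from Green satisfies waiting → AF ¬yellow.
Green ∈ Sat(AG (waiting → AF ¬yellow)).

Yes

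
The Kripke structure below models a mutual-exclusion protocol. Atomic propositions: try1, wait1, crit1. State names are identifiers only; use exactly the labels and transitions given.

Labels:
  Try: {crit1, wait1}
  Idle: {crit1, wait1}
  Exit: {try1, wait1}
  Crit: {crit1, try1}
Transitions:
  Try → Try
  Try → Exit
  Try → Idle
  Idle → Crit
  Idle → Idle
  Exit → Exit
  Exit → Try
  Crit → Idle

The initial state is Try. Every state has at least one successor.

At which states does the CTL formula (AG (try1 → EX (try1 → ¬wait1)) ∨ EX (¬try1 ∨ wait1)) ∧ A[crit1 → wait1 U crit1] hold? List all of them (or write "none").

States satisfying try1 → EX (try1 → ¬wait1): {Try, Idle, Exit, Crit}.
States satisfying AG (try1 → EX (try1 → ¬wait1)): {Try, Idle, Exit, Crit}.
States satisfying ¬try1 ∨ wait1: {Try, Idle, Exit}.
States satisfying EX (¬try1 ∨ wait1): {Try, Idle, Exit, Crit}.
States satisfying crit1 → wait1: {Try, Idle, Exit}.
States satisfying crit1: {Try, Idle, Crit}.
States satisfying A[crit1 → wait1 U crit1]: {Try, Idle, Crit}.
States satisfying (AG (try1 → EX (try1 → ¬wait1)) ∨ EX (¬try1 ∨ wait1)) ∧ A[crit1 → wait1 U crit1]: {Try, Idle, Crit}.

{Try, Idle, Crit}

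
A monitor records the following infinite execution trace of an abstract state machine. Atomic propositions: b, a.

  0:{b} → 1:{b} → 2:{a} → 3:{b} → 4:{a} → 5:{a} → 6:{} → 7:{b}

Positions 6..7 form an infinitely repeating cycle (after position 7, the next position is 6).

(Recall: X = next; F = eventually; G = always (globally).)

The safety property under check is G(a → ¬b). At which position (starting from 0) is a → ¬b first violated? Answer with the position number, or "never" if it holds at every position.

never

a → ¬b holds at every position 0..7, and those are all the positions the trace ever visits, so the invariant G(a → ¬b) is never violated.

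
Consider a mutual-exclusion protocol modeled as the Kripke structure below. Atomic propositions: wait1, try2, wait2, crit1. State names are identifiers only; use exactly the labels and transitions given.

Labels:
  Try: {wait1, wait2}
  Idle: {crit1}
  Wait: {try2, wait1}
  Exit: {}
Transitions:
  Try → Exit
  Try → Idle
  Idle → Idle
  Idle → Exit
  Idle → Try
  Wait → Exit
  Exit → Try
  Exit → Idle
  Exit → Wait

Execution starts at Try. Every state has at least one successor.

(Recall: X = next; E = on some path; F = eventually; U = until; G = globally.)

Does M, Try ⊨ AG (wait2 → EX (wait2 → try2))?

States satisfying wait2 → EX (wait2 → try2): {Try, Idle, Wait, Exit}.
States satisfying AG (wait2 → EX (wait2 → try2)): {Try, Idle, Wait, Exit}.
Every state reachable from Try satisfies wait2 → EX (wait2 → try2).
Try ∈ Sat(AG (wait2 → EX (wait2 → try2))).

Yes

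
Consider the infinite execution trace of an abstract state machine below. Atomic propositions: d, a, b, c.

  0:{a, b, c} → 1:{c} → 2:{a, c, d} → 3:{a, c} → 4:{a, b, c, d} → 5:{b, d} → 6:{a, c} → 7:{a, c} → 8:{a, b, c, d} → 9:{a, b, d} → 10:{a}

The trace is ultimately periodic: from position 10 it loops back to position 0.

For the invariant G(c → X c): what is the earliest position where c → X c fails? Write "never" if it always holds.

4

Check c → X c at each position in order: 0 ✓, 1 ✓, 2 ✓, 3 ✓.
At position 4 the labels are {a, b, c, d} and the next position 5 has {b, d}, so c → X c is false there. This is the first violation.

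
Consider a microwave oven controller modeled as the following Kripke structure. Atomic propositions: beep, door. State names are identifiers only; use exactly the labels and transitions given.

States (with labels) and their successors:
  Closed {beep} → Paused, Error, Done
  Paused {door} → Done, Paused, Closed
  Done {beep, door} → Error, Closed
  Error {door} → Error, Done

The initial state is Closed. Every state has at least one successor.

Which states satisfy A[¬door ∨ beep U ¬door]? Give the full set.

States satisfying ¬door ∨ beep: {Closed, Done}.
States satisfying ¬door: {Closed}.
States satisfying A[¬door ∨ beep U ¬door]: {Closed}.

{Closed}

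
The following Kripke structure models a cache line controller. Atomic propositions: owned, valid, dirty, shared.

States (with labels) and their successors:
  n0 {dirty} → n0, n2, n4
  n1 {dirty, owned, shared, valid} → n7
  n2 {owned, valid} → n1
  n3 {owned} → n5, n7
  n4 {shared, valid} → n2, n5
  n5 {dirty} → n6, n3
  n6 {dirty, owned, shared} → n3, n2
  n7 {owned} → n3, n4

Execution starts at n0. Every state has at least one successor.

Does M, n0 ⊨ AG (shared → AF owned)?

Satisfied

States satisfying shared → AF owned: {n0, n1, n2, n3, n4, n5, n6, n7}.
States satisfying AG (shared → AF owned): {n0, n1, n2, n3, n4, n5, n6, n7}.
Every state reachable from n0 satisfies shared → AF owned.
n0 ∈ Sat(AG (shared → AF owned)).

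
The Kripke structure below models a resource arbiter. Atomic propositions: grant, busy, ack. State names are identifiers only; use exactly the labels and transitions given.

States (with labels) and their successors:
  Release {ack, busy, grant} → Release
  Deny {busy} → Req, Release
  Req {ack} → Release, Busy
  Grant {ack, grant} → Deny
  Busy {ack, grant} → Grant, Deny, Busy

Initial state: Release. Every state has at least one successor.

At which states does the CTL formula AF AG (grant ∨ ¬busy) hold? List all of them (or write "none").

{Release}

States satisfying AG (grant ∨ ¬busy): {Release}.
States satisfying AF AG (grant ∨ ¬busy): {Release}.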